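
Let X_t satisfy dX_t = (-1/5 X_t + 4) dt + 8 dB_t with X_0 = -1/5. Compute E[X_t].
E[X_t] = 20 - 101*exp(-t/5)/5

Taking expectations and using E[dB_t] = 0, the mean m(t) = E[X_t] satisfies the ODE m'(t) = a m(t) + b with m(0) = x_0. With a = -1/5, b = 4, x_0 = -1/5, the solution is
  m(t) = x_0 * exp(a t) + (b/a) * (exp(a t) - 1)
       = (-1/5) * exp((-1/5) t) + (4/(-1/5)) * (exp((-1/5) t) - 1)
       = 20 - 101*exp(-t/5)/5.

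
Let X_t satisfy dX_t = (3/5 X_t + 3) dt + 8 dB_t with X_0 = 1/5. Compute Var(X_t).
Var(X_t) = 160*exp(6*t/5)/3 - 160/3

The variance V(t) = Var(X_t) satisfies V'(t) = 2 a V(t) + c^2 with V(0) = 0 (drift coefficient is linear in X, diffusion is constant). With a = 3/5, c = 8, the solution is
  V(t) = (c^2 / (2 a)) * (exp(2 a t) - 1)
       = (8^2 / (2*(3/5))) * (exp((6/5) t) - 1)
       = 160*exp(6*t/5)/3 - 160/3.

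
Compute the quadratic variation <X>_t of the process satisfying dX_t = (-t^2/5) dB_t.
<X>_t = t^5/125

For an Itô process dX_t = a(t) dt + b(t) dB_t, the quadratic variation is <X>_t = int_0^t b(s)^2 ds (the drift term does not contribute). Here b(s) = -s^2/5, so
  b(s)^2 = s^4/25.
Integrating from 0 to t:
  <X>_t = int_0^t (s^4/25) ds = t^5/125.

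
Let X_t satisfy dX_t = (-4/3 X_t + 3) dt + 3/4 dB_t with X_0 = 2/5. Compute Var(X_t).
Var(X_t) = 27/128 - 27*exp(-8*t/3)/128

The variance V(t) = Var(X_t) satisfies V'(t) = 2 a V(t) + c^2 with V(0) = 0 (drift coefficient is linear in X, diffusion is constant). With a = -4/3, c = 3/4, the solution is
  V(t) = (c^2 / (2 a)) * (exp(2 a t) - 1)
       = ((3/4)^2 / (2*(-4/3))) * (exp((-8/3) t) - 1)
       = 27/128 - 27*exp(-8*t/3)/128.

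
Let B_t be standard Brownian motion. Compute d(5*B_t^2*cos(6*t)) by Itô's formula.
d(5*B_t^2*cos(6*t)) = (-30*B_t^2*sin(6*t) + 5*cos(6*t)) dt + (10*B_t*cos(6*t)) dB_t

Itô's formula for f(t, x): d f(t, B_t) = (f_t + (1/2) f_xx) dt + f_x dB_t. Compute partials of f(t, x) = 5*x^2*cos(6*t):
  f_t(t,x)  = -30*x^2*sin(6*t)
  f_x(t,x)  = 10*x*cos(6*t)
  f_xx(t,x) = 10*cos(6*t)
Assemble drift = f_t + (1/2) f_xx = -30*x^2*sin(6*t) + 5*cos(6*t) and diffusion = f_x = 10*x*cos(6*t). Substituting x = B_t:
  d(5*B_t^2*cos(6*t)) = (-30*B_t^2*sin(6*t) + 5*cos(6*t)) dt + (10*B_t*cos(6*t)) dB_t.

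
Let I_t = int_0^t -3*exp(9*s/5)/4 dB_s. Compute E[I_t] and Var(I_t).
E[I_t] = 0; Var(I_t) = 5*exp(18*t/5)/32 - 5/32

The Itô integral of a deterministic integrand f(s) has mean 0 because each increment f(s) * (B_{s+ds} - B_s) has mean 0. By the Itô isometry:
  Var( int_0^t f(s) dB_s ) = E[ (int_0^t f(s) dB_s)^2 ] = int_0^t f(s)^2 ds.
Here f(s) = -3*exp(9*s/5)/4, so f(s)^2 = 9*exp(18*s/5)/16. Integrate:
  int_0^t (9*exp(18*s/5)/16) ds = 5*exp(18*t/5)/32 - 5/32.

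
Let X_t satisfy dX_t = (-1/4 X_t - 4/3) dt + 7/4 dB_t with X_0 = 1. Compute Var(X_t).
Var(X_t) = 49/8 - 49*exp(-t/2)/8

The variance V(t) = Var(X_t) satisfies V'(t) = 2 a V(t) + c^2 with V(0) = 0 (drift coefficient is linear in X, diffusion is constant). With a = -1/4, c = 7/4, the solution is
  V(t) = (c^2 / (2 a)) * (exp(2 a t) - 1)
       = ((7/4)^2 / (2*(-1/4))) * (exp((-1/2) t) - 1)
       = 49/8 - 49*exp(-t/2)/8.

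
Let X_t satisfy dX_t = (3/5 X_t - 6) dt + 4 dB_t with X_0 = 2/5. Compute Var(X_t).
Var(X_t) = 40*exp(6*t/5)/3 - 40/3

The variance V(t) = Var(X_t) satisfies V'(t) = 2 a V(t) + c^2 with V(0) = 0 (drift coefficient is linear in X, diffusion is constant). With a = 3/5, c = 4, the solution is
  V(t) = (c^2 / (2 a)) * (exp(2 a t) - 1)
       = (4^2 / (2*(3/5))) * (exp((6/5) t) - 1)
       = 40*exp(6*t/5)/3 - 40/3.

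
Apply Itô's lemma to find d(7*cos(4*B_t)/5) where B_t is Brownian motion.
d(7*cos(4*B_t)/5) = (-56*cos(4*B_t)/5) dt + (-28*sin(4*B_t)/5) dB_t

Itô's formula for f(B_t) gives d f(B_t) = f'(B_t) dB_t + (1/2) f''(B_t) dt. Compute derivatives of f(x) = 7*cos(4*x)/5:
  f'(x)  = -28*sin(4*x)/5
  f''(x) = -112*cos(4*x)/5
Substitute x = B_t and multiply the f'' term by 1/2:
  drift     = (1/2) * (-112*cos(4*x)/5) evaluated at B_t = -56*cos(4*B_t)/5
  diffusion = (-28*sin(4*x)/5) evaluated at B_t = -28*sin(4*B_t)/5
Therefore d(7*cos(4*B_t)/5) = (-56*cos(4*B_t)/5) dt + (-28*sin(4*B_t)/5) dB_t.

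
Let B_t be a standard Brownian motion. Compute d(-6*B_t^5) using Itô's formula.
d(-6*B_t^5) = (-60*B_t^3) dt + (-30*B_t^4) dB_t

Itô's formula for f(B_t) gives d f(B_t) = f'(B_t) dB_t + (1/2) f''(B_t) dt. Compute derivatives of f(x) = -6*x^5:
  f'(x)  = -30*x^4
  f''(x) = -120*x^3
Substitute x = B_t and multiply the f'' term by 1/2:
  drift     = (1/2) * (-120*x^3) evaluated at B_t = -60*B_t^3
  diffusion = (-30*x^4) evaluated at B_t = -30*B_t^4
Therefore d(-6*B_t^5) = (-60*B_t^3) dt + (-30*B_t^4) dB_t.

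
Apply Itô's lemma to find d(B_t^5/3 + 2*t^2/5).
d(B_t^5/3 + 2*t^2/5) = (10*B_t^3/3 + 4*t/5) dt + (5*B_t^4/3) dB_t

Itô's formula for f(t, x): d f(t, B_t) = (f_t + (1/2) f_xx) dt + f_x dB_t. Compute partials of f(t, x) = 2*t^2/5 + x^5/3:
  f_t(t,x)  = 4*t/5
  f_x(t,x)  = 5*x^4/3
  f_xx(t,x) = 20*x^3/3
Assemble drift = f_t + (1/2) f_xx = 4*t/5 + 10*x^3/3 and diffusion = f_x = 5*x^4/3. Substituting x = B_t:
  d(B_t^5/3 + 2*t^2/5) = (10*B_t^3/3 + 4*t/5) dt + (5*B_t^4/3) dB_t.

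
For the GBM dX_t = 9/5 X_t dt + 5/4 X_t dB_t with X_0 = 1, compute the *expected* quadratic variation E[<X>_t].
E[<X>_t] = 125*exp(413*t/80)/413 - 125/413

<X>_t = int_0^t ((5/4) * X_s)^2 ds. Taking expectation inside the integral: E[<X>_t] = (5/4)^2 * int_0^t E[X_s^2] ds. For GBM, E[X_s^2] = x_0^2 * exp((2 mu + sigma^2) s). Integrating:
  E[<X>_t] = (5/4)^2 * 1^2 * (exp((2*(9/5) + (5/4)^2) t) - 1) / (2*(9/5) + (5/4)^2)
           = (5/4)^2 * 1^2 * (exp((413/80) t) - 1) / (413/80) = 125*exp(413*t/80)/413 - 125/413.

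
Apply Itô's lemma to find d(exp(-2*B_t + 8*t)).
d(exp(-2*B_t + 8*t)) = (10*exp(-2*B_t + 8*t)) dt + (-2*exp(-2*B_t + 8*t)) dB_t

Itô's formula for f(t, x): d f(t, B_t) = (f_t + (1/2) f_xx) dt + f_x dB_t. Compute partials of f(t, x) = exp(8*t - 2*x):
  f_t(t,x)  = 8*exp(8*t - 2*x)
  f_x(t,x)  = -2*exp(8*t - 2*x)
  f_xx(t,x) = 4*exp(8*t - 2*x)
Assemble drift = f_t + (1/2) f_xx = 10*exp(8*t - 2*x) and diffusion = f_x = -2*exp(8*t - 2*x). Substituting x = B_t:
  d(exp(-2*B_t + 8*t)) = (10*exp(-2*B_t + 8*t)) dt + (-2*exp(-2*B_t + 8*t)) dB_t.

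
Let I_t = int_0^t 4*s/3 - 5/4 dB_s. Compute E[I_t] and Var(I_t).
E[I_t] = 0; Var(I_t) = t*(256*t^2 - 720*t + 675)/432

The Itô integral of a deterministic integrand f(s) has mean 0 because each increment f(s) * (B_{s+ds} - B_s) has mean 0. By the Itô isometry:
  Var( int_0^t f(s) dB_s ) = E[ (int_0^t f(s) dB_s)^2 ] = int_0^t f(s)^2 ds.
Here f(s) = 4*s/3 - 5/4, so f(s)^2 = (16*s - 15)^2/144. Integrate:
  int_0^t ((16*s - 15)^2/144) ds = t*(256*t^2 - 720*t + 675)/432.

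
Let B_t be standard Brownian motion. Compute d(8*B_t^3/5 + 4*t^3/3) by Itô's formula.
d(8*B_t^3/5 + 4*t^3/3) = (24*B_t/5 + 4*t^2) dt + (24*B_t^2/5) dB_t

Itô's formula for f(t, x): d f(t, B_t) = (f_t + (1/2) f_xx) dt + f_x dB_t. Compute partials of f(t, x) = 4*t^3/3 + 8*x^3/5:
  f_t(t,x)  = 4*t^2
  f_x(t,x)  = 24*x^2/5
  f_xx(t,x) = 48*x/5
Assemble drift = f_t + (1/2) f_xx = 4*t^2 + 24*x/5 and diffusion = f_x = 24*x^2/5. Substituting x = B_t:
  d(8*B_t^3/5 + 4*t^3/3) = (24*B_t/5 + 4*t^2) dt + (24*B_t^2/5) dB_t.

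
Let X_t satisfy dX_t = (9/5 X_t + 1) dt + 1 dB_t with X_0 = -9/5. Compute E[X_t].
E[X_t] = -56*exp(9*t/5)/45 - 5/9

Taking expectations and using E[dB_t] = 0, the mean m(t) = E[X_t] satisfies the ODE m'(t) = a m(t) + b with m(0) = x_0. With a = 9/5, b = 1, x_0 = -9/5, the solution is
  m(t) = x_0 * exp(a t) + (b/a) * (exp(a t) - 1)
       = (-9/5) * exp((9/5) t) + (1/(9/5)) * (exp((9/5) t) - 1)
       = -56*exp(9*t/5)/45 - 5/9.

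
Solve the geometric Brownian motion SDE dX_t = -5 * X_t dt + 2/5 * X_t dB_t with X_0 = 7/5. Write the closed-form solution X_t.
X_t = 7/5 * exp((-127/25) * t + (2/5) * B_t)

For GBM dX = mu X dt + sigma X dB with X_0 = x_0, apply Itô to Y = log X: dY = (mu - sigma^2/2) dt + sigma dB, so Y_t = log(x_0) + (mu - sigma^2/2) t + sigma B_t and hence X_t = x_0 * exp((mu - sigma^2/2) t + sigma B_t).
With mu = -5, sigma = 2/5, x_0 = 7/5, this gives:
  X_t = 7/5 * exp((-127/25) * t + (2/5) * B_t).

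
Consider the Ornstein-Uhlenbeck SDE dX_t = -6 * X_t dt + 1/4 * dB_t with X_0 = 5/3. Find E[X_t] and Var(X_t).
E[X_t] = 5*exp(-6*t)/3; Var(X_t) = 1/192 - exp(-12*t)/192

The OU SDE dX = -theta X dt + sigma dB admits the integrating factor exp(theta t): d(exp(theta t) X_t) = sigma exp(theta t) dB_t. Integrating from 0 to t:
  X_t = x_0 * exp(-theta t) + sigma * int_0^t exp(-theta (t-s)) dB_s.
The Itô integral has mean 0 and (by the Itô isometry) variance sigma^2 * int_0^t exp(-2 theta (t - s)) ds = sigma^2 * (1 - exp(-2 theta t)) / (2 theta).
With theta = 6, sigma = 1/4, x_0 = 5/3:
  E[X_t] = 5/3 * exp(-6 t) = 5*exp(-6*t)/3
  Var(X_t) = (1/4)^2 * (1 - exp(-2*6 t)) / (2 * 6) = 1/192 - exp(-12*t)/192.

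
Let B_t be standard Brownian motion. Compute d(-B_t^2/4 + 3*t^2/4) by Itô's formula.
d(-B_t^2/4 + 3*t^2/4) = (3*t/2 - 1/4) dt + (-B_t/2) dB_t

Itô's formula for f(t, x): d f(t, B_t) = (f_t + (1/2) f_xx) dt + f_x dB_t. Compute partials of f(t, x) = 3*t^2/4 - x^2/4:
  f_t(t,x)  = 3*t/2
  f_x(t,x)  = -x/2
  f_xx(t,x) = -1/2
Assemble drift = f_t + (1/2) f_xx = 3*t/2 - 1/4 and diffusion = f_x = -x/2. Substituting x = B_t:
  d(-B_t^2/4 + 3*t^2/4) = (3*t/2 - 1/4) dt + (-B_t/2) dB_t.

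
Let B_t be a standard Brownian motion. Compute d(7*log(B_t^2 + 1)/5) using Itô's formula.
d(7*log(B_t^2 + 1)/5) = (7*(1 - B_t^2)/(5*(B_t^2 + 1)^2)) dt + (14*B_t/(5*(B_t^2 + 1))) dB_t

Itô's formula for f(B_t) gives d f(B_t) = f'(B_t) dB_t + (1/2) f''(B_t) dt. Compute derivatives of f(x) = 7*log(x^2 + 1)/5:
  f'(x)  = 14*x/(5*(x^2 + 1))
  f''(x) = 14*(1 - x^2)/(5*(x^2 + 1)^2)
Substitute x = B_t and multiply the f'' term by 1/2:
  drift     = (1/2) * (14*(1 - x^2)/(5*(x^2 + 1)^2)) evaluated at B_t = 7*(1 - B_t^2)/(5*(B_t^2 + 1)^2)
  diffusion = (14*x/(5*(x^2 + 1))) evaluated at B_t = 14*B_t/(5*(B_t^2 + 1))
Therefore d(7*log(B_t^2 + 1)/5) = (7*(1 - B_t^2)/(5*(B_t^2 + 1)^2)) dt + (14*B_t/(5*(B_t^2 + 1))) dB_t.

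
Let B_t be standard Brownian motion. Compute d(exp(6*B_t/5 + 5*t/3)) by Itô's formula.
d(exp(6*B_t/5 + 5*t/3)) = (179*exp(6*B_t/5 + 5*t/3)/75) dt + (6*exp(6*B_t/5 + 5*t/3)/5) dB_t

Itô's formula for f(t, x): d f(t, B_t) = (f_t + (1/2) f_xx) dt + f_x dB_t. Compute partials of f(t, x) = exp(5*t/3 + 6*x/5):
  f_t(t,x)  = 5*exp(5*t/3 + 6*x/5)/3
  f_x(t,x)  = 6*exp(5*t/3 + 6*x/5)/5
  f_xx(t,x) = 36*exp(5*t/3 + 6*x/5)/25
Assemble drift = f_t + (1/2) f_xx = 179*exp(5*t/3 + 6*x/5)/75 and diffusion = f_x = 6*exp(5*t/3 + 6*x/5)/5. Substituting x = B_t:
  d(exp(6*B_t/5 + 5*t/3)) = (179*exp(6*B_t/5 + 5*t/3)/75) dt + (6*exp(6*B_t/5 + 5*t/3)/5) dB_t.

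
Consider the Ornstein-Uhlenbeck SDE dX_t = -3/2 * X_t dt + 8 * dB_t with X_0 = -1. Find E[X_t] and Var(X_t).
E[X_t] = -exp(-3*t/2); Var(X_t) = 64/3 - 64*exp(-3*t)/3

The OU SDE dX = -theta X dt + sigma dB admits the integrating factor exp(theta t): d(exp(theta t) X_t) = sigma exp(theta t) dB_t. Integrating from 0 to t:
  X_t = x_0 * exp(-theta t) + sigma * int_0^t exp(-theta (t-s)) dB_s.
The Itô integral has mean 0 and (by the Itô isometry) variance sigma^2 * int_0^t exp(-2 theta (t - s)) ds = sigma^2 * (1 - exp(-2 theta t)) / (2 theta).
With theta = 3/2, sigma = 8, x_0 = -1:
  E[X_t] = -1 * exp(-3/2 t) = -exp(-3*t/2)
  Var(X_t) = (8)^2 * (1 - exp(-2*3/2 t)) / (2 * 3/2) = 64/3 - 64*exp(-3*t)/3.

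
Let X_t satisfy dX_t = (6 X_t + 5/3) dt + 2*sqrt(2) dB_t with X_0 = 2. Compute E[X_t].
E[X_t] = 41*exp(6*t)/18 - 5/18

Taking expectations and using E[dB_t] = 0, the mean m(t) = E[X_t] satisfies the ODE m'(t) = a m(t) + b with m(0) = x_0. With a = 6, b = 5/3, x_0 = 2, the solution is
  m(t) = x_0 * exp(a t) + (b/a) * (exp(a t) - 1)
       = 2 * exp(6 t) + ((5/3)/6) * (exp(6 t) - 1)
       = 41*exp(6*t)/18 - 5/18.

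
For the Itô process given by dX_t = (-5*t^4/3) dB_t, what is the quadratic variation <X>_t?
<X>_t = 25*t^9/81

For an Itô process dX_t = a(t) dt + b(t) dB_t, the quadratic variation is <X>_t = int_0^t b(s)^2 ds (the drift term does not contribute). Here b(s) = -5*s^4/3, so
  b(s)^2 = 25*s^8/9.
Integrating from 0 to t:
  <X>_t = int_0^t (25*s^8/9) ds = 25*t^9/81.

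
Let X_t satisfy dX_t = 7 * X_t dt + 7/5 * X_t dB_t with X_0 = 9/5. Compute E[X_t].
E[X_t] = 9*exp(7*t)/5

For GBM dX = mu X dt + sigma X dB with X_0 = x_0, apply Itô to Y = log X: dY = (mu - sigma^2/2) dt + sigma dB, so Y_t = log(x_0) + (mu - sigma^2/2) t + sigma B_t and hence X_t = x_0 * exp((mu - sigma^2/2) t + sigma B_t).
With mu = 7, sigma = 7/5, x_0 = 9/5, this gives:
  X_t = 9/5 * exp((301/50) * t + (7/5) * B_t).
Since sigma*B_t ~ Normal(0, sigma^2 t), E[exp(sigma*B_t)] = exp(sigma^2 t / 2); so E[X_t] = x_0 * exp((mu - sigma^2/2) t) * exp(sigma^2 t / 2) = x_0 * exp(mu t) = 9*exp(7*t)/5.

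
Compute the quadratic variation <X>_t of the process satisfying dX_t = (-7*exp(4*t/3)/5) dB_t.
<X>_t = 147*exp(8*t/3)/200 - 147/200

For an Itô process dX_t = a(t) dt + b(t) dB_t, the quadratic variation is <X>_t = int_0^t b(s)^2 ds (the drift term does not contribute). Here b(s) = -7*exp(4*s/3)/5, so
  b(s)^2 = 49*exp(8*s/3)/25.
Integrating from 0 to t:
  <X>_t = int_0^t (49*exp(8*s/3)/25) ds = 147*exp(8*t/3)/200 - 147/200.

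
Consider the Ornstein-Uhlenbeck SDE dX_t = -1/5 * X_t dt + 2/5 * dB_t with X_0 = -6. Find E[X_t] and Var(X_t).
E[X_t] = -6*exp(-t/5); Var(X_t) = 2/5 - 2*exp(-2*t/5)/5

The OU SDE dX = -theta X dt + sigma dB admits the integrating factor exp(theta t): d(exp(theta t) X_t) = sigma exp(theta t) dB_t. Integrating from 0 to t:
  X_t = x_0 * exp(-theta t) + sigma * int_0^t exp(-theta (t-s)) dB_s.
The Itô integral has mean 0 and (by the Itô isometry) variance sigma^2 * int_0^t exp(-2 theta (t - s)) ds = sigma^2 * (1 - exp(-2 theta t)) / (2 theta).
With theta = 1/5, sigma = 2/5, x_0 = -6:
  E[X_t] = -6 * exp(-1/5 t) = -6*exp(-t/5)
  Var(X_t) = (2/5)^2 * (1 - exp(-2*1/5 t)) / (2 * 1/5) = 2/5 - 2*exp(-2*t/5)/5.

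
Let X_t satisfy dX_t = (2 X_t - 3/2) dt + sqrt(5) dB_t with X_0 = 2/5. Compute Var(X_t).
Var(X_t) = 5*exp(4*t)/4 - 5/4

The variance V(t) = Var(X_t) satisfies V'(t) = 2 a V(t) + c^2 with V(0) = 0 (drift coefficient is linear in X, diffusion is constant). With a = 2, c = sqrt(5), the solution is
  V(t) = (c^2 / (2 a)) * (exp(2 a t) - 1)
       = (sqrt(5)^2 / (2*2)) * (exp(4 t) - 1)
       = 5*exp(4*t)/4 - 5/4.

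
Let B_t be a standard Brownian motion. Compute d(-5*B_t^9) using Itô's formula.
d(-5*B_t^9) = (-180*B_t^7) dt + (-45*B_t^8) dB_t

Itô's formula for f(B_t) gives d f(B_t) = f'(B_t) dB_t + (1/2) f''(B_t) dt. Compute derivatives of f(x) = -5*x^9:
  f'(x)  = -45*x^8
  f''(x) = -360*x^7
Substitute x = B_t and multiply the f'' term by 1/2:
  drift     = (1/2) * (-360*x^7) evaluated at B_t = -180*B_t^7
  diffusion = (-45*x^8) evaluated at B_t = -45*B_t^8
Therefore d(-5*B_t^9) = (-180*B_t^7) dt + (-45*B_t^8) dB_t.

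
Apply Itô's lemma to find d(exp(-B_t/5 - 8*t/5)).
d(exp(-B_t/5 - 8*t/5)) = (-79*exp(-B_t/5 - 8*t/5)/50) dt + (-exp(-B_t/5 - 8*t/5)/5) dB_t

Itô's formula for f(t, x): d f(t, B_t) = (f_t + (1/2) f_xx) dt + f_x dB_t. Compute partials of f(t, x) = exp(-8*t/5 - x/5):
  f_t(t,x)  = -8*exp(-8*t/5 - x/5)/5
  f_x(t,x)  = -exp(-8*t/5 - x/5)/5
  f_xx(t,x) = exp(-8*t/5 - x/5)/25
Assemble drift = f_t + (1/2) f_xx = -79*exp(-8*t/5 - x/5)/50 and diffusion = f_x = -exp(-8*t/5 - x/5)/5. Substituting x = B_t:
  d(exp(-B_t/5 - 8*t/5)) = (-79*exp(-B_t/5 - 8*t/5)/50) dt + (-exp(-B_t/5 - 8*t/5)/5) dB_t.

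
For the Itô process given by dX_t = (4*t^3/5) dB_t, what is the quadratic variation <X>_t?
<X>_t = 16*t^7/175

For an Itô process dX_t = a(t) dt + b(t) dB_t, the quadratic variation is <X>_t = int_0^t b(s)^2 ds (the drift term does not contribute). Here b(s) = 4*s^3/5, so
  b(s)^2 = 16*s^6/25.
Integrating from 0 to t:
  <X>_t = int_0^t (16*s^6/25) ds = 16*t^7/175.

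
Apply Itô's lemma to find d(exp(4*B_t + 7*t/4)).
d(exp(4*B_t + 7*t/4)) = (39*exp(4*B_t + 7*t/4)/4) dt + (4*exp(4*B_t + 7*t/4)) dB_t

Itô's formula for f(t, x): d f(t, B_t) = (f_t + (1/2) f_xx) dt + f_x dB_t. Compute partials of f(t, x) = exp(7*t/4 + 4*x):
  f_t(t,x)  = 7*exp(7*t/4 + 4*x)/4
  f_x(t,x)  = 4*exp(7*t/4 + 4*x)
  f_xx(t,x) = 16*exp(7*t/4 + 4*x)
Assemble drift = f_t + (1/2) f_xx = 39*exp(7*t/4 + 4*x)/4 and diffusion = f_x = 4*exp(7*t/4 + 4*x). Substituting x = B_t:
  d(exp(4*B_t + 7*t/4)) = (39*exp(4*B_t + 7*t/4)/4) dt + (4*exp(4*B_t + 7*t/4)) dB_t.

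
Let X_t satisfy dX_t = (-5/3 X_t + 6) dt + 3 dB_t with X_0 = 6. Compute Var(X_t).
Var(X_t) = 27/10 - 27*exp(-10*t/3)/10

The variance V(t) = Var(X_t) satisfies V'(t) = 2 a V(t) + c^2 with V(0) = 0 (drift coefficient is linear in X, diffusion is constant). With a = -5/3, c = 3, the solution is
  V(t) = (c^2 / (2 a)) * (exp(2 a t) - 1)
       = (3^2 / (2*(-5/3))) * (exp((-10/3) t) - 1)
       = 27/10 - 27*exp(-10*t/3)/10.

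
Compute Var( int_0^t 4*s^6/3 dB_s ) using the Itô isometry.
Var = 16*t^13/117

The Itô integral of a deterministic integrand f(s) has mean 0 because each increment f(s) * (B_{s+ds} - B_s) has mean 0. By the Itô isometry:
  Var( int_0^t f(s) dB_s ) = E[ (int_0^t f(s) dB_s)^2 ] = int_0^t f(s)^2 ds.
Here f(s) = 4*s^6/3, so f(s)^2 = 16*s^12/9. Integrate:
  int_0^t (16*s^12/9) ds = 16*t^13/117.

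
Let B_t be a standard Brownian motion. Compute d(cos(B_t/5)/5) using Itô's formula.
d(cos(B_t/5)/5) = (-cos(B_t/5)/250) dt + (-sin(B_t/5)/25) dB_t

Itô's formula for f(B_t) gives d f(B_t) = f'(B_t) dB_t + (1/2) f''(B_t) dt. Compute derivatives of f(x) = cos(x/5)/5:
  f'(x)  = -sin(x/5)/25
  f''(x) = -cos(x/5)/125
Substitute x = B_t and multiply the f'' term by 1/2:
  drift     = (1/2) * (-cos(x/5)/125) evaluated at B_t = -cos(B_t/5)/250
  diffusion = (-sin(x/5)/25) evaluated at B_t = -sin(B_t/5)/25
Therefore d(cos(B_t/5)/5) = (-cos(B_t/5)/250) dt + (-sin(B_t/5)/25) dB_t.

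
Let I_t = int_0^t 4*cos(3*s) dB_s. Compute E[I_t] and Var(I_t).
E[I_t] = 0; Var(I_t) = 8*t + 4*sin(6*t)/3

The Itô integral of a deterministic integrand f(s) has mean 0 because each increment f(s) * (B_{s+ds} - B_s) has mean 0. By the Itô isometry:
  Var( int_0^t f(s) dB_s ) = E[ (int_0^t f(s) dB_s)^2 ] = int_0^t f(s)^2 ds.
Here f(s) = 4*cos(3*s), so f(s)^2 = 16*cos(3*s)^2. Integrate:
  int_0^t (16*cos(3*s)^2) ds = 8*t + 4*sin(6*t)/3.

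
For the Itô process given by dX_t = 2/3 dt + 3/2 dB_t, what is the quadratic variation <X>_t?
<X>_t = 9*t/4

For an Itô process dX_t = a(t) dt + b(t) dB_t, the quadratic variation is <X>_t = int_0^t b(s)^2 ds (the drift term does not contribute). Here b(s) = 3/2, so
  b(s)^2 = 9/4.
Integrating from 0 to t:
  <X>_t = int_0^t (9/4) ds = 9*t/4.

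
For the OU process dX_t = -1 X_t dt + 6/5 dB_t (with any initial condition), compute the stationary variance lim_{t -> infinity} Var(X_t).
lim Var(X_t) = 18/25

The OU SDE dX = -theta X dt + sigma dB admits the integrating factor exp(theta t): d(exp(theta t) X_t) = sigma exp(theta t) dB_t. Integrating from 0 to t gives X_t = x_0 * exp(-theta t) + sigma * int_0^t exp(-theta (t-s)) dB_s for any initial x_0. The Itô integral has variance (by the Itô isometry) sigma^2 * int_0^t exp(-2 theta (t - s)) ds = sigma^2 * (1 - exp(-2 theta t)) / (2 theta), independent of x_0.
With theta = 1, sigma = 6/5:
  Var(X_t) = (6/5)^2 * (1 - exp(-2*1 t)) / (2 * 1) = 18/25 - 18*exp(-2*t)/25.
As t -> infinity, exp(-2*1 t) -> 0, so the stationary variance is sigma^2 / (2 theta) = 18/25.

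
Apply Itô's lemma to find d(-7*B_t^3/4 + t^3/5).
d(-7*B_t^3/4 + t^3/5) = (-21*B_t/4 + 3*t^2/5) dt + (-21*B_t^2/4) dB_t

Itô's formula for f(t, x): d f(t, B_t) = (f_t + (1/2) f_xx) dt + f_x dB_t. Compute partials of f(t, x) = t^3/5 - 7*x^3/4:
  f_t(t,x)  = 3*t^2/5
  f_x(t,x)  = -21*x^2/4
  f_xx(t,x) = -21*x/2
Assemble drift = f_t + (1/2) f_xx = 3*t^2/5 - 21*x/4 and diffusion = f_x = -21*x^2/4. Substituting x = B_t:
  d(-7*B_t^3/4 + t^3/5) = (-21*B_t/4 + 3*t^2/5) dt + (-21*B_t^2/4) dB_t.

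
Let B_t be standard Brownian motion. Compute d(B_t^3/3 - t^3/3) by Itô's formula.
d(B_t^3/3 - t^3/3) = (B_t - t^2) dt + (B_t^2) dB_t

Itô's formula for f(t, x): d f(t, B_t) = (f_t + (1/2) f_xx) dt + f_x dB_t. Compute partials of f(t, x) = -t^3/3 + x^3/3:
  f_t(t,x)  = -t^2
  f_x(t,x)  = x^2
  f_xx(t,x) = 2*x
Assemble drift = f_t + (1/2) f_xx = -t^2 + x and diffusion = f_x = x^2. Substituting x = B_t:
  d(B_t^3/3 - t^3/3) = (B_t - t^2) dt + (B_t^2) dB_t.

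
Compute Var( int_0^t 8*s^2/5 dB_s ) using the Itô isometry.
Var = 64*t^5/125

The Itô integral of a deterministic integrand f(s) has mean 0 because each increment f(s) * (B_{s+ds} - B_s) has mean 0. By the Itô isometry:
  Var( int_0^t f(s) dB_s ) = E[ (int_0^t f(s) dB_s)^2 ] = int_0^t f(s)^2 ds.
Here f(s) = 8*s^2/5, so f(s)^2 = 64*s^4/25. Integrate:
  int_0^t (64*s^4/25) ds = 64*t^5/125.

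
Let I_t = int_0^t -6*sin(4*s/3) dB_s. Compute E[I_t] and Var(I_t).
E[I_t] = 0; Var(I_t) = 18*t - 27*sin(4*t/3)*cos(4*t/3)/2

The Itô integral of a deterministic integrand f(s) has mean 0 because each increment f(s) * (B_{s+ds} - B_s) has mean 0. By the Itô isometry:
  Var( int_0^t f(s) dB_s ) = E[ (int_0^t f(s) dB_s)^2 ] = int_0^t f(s)^2 ds.
Here f(s) = -6*sin(4*s/3), so f(s)^2 = 36*sin(4*s/3)^2. Integrate:
  int_0^t (36*sin(4*s/3)^2) ds = 18*t - 27*sin(4*t/3)*cos(4*t/3)/2.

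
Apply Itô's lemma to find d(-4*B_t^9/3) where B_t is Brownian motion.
d(-4*B_t^9/3) = (-48*B_t^7) dt + (-12*B_t^8) dB_t

Itô's formula for f(B_t) gives d f(B_t) = f'(B_t) dB_t + (1/2) f''(B_t) dt. Compute derivatives of f(x) = -4*x^9/3:
  f'(x)  = -12*x^8
  f''(x) = -96*x^7
Substitute x = B_t and multiply the f'' term by 1/2:
  drift     = (1/2) * (-96*x^7) evaluated at B_t = -48*B_t^7
  diffusion = (-12*x^8) evaluated at B_t = -12*B_t^8
Therefore d(-4*B_t^9/3) = (-48*B_t^7) dt + (-12*B_t^8) dB_t.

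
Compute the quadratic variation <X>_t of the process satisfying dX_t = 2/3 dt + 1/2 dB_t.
<X>_t = t/4

For an Itô process dX_t = a(t) dt + b(t) dB_t, the quadratic variation is <X>_t = int_0^t b(s)^2 ds (the drift term does not contribute). Here b(s) = 1/2, so
  b(s)^2 = 1/4.
Integrating from 0 to t:
  <X>_t = int_0^t (1/4) ds = t/4.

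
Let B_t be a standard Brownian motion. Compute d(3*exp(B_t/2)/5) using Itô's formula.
d(3*exp(B_t/2)/5) = (3*exp(B_t/2)/40) dt + (3*exp(B_t/2)/10) dB_t

Itô's formula for f(B_t) gives d f(B_t) = f'(B_t) dB_t + (1/2) f''(B_t) dt. Compute derivatives of f(x) = 3*exp(x/2)/5:
  f'(x)  = 3*exp(x/2)/10
  f''(x) = 3*exp(x/2)/20
Substitute x = B_t and multiply the f'' term by 1/2:
  drift     = (1/2) * (3*exp(x/2)/20) evaluated at B_t = 3*exp(B_t/2)/40
  diffusion = (3*exp(x/2)/10) evaluated at B_t = 3*exp(B_t/2)/10
Therefore d(3*exp(B_t/2)/5) = (3*exp(B_t/2)/40) dt + (3*exp(B_t/2)/10) dB_t.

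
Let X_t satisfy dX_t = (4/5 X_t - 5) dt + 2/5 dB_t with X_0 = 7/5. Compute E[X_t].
E[X_t] = 25/4 - 97*exp(4*t/5)/20

Taking expectations and using E[dB_t] = 0, the mean m(t) = E[X_t] satisfies the ODE m'(t) = a m(t) + b with m(0) = x_0. With a = 4/5, b = -5, x_0 = 7/5, the solution is
  m(t) = x_0 * exp(a t) + (b/a) * (exp(a t) - 1)
       = (7/5) * exp((4/5) t) + ((-5)/(4/5)) * (exp((4/5) t) - 1)
       = 25/4 - 97*exp(4*t/5)/20.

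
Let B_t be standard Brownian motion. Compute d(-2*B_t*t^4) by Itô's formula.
d(-2*B_t*t^4) = (-8*B_t*t^3) dt + (-2*t^4) dB_t

Itô's formula for f(t, x): d f(t, B_t) = (f_t + (1/2) f_xx) dt + f_x dB_t. Compute partials of f(t, x) = -2*t^4*x:
  f_t(t,x)  = -8*t^3*x
  f_x(t,x)  = -2*t^4
  f_xx(t,x) = 0
Assemble drift = f_t + (1/2) f_xx = -8*t^3*x and diffusion = f_x = -2*t^4. Substituting x = B_t:
  d(-2*B_t*t^4) = (-8*B_t*t^3) dt + (-2*t^4) dB_t.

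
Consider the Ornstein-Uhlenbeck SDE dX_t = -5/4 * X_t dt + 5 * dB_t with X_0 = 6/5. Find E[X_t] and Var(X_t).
E[X_t] = 6*exp(-5*t/4)/5; Var(X_t) = 10 - 10*exp(-5*t/2)

The OU SDE dX = -theta X dt + sigma dB admits the integrating factor exp(theta t): d(exp(theta t) X_t) = sigma exp(theta t) dB_t. Integrating from 0 to t:
  X_t = x_0 * exp(-theta t) + sigma * int_0^t exp(-theta (t-s)) dB_s.
The Itô integral has mean 0 and (by the Itô isometry) variance sigma^2 * int_0^t exp(-2 theta (t - s)) ds = sigma^2 * (1 - exp(-2 theta t)) / (2 theta).
With theta = 5/4, sigma = 5, x_0 = 6/5:
  E[X_t] = 6/5 * exp(-5/4 t) = 6*exp(-5*t/4)/5
  Var(X_t) = (5)^2 * (1 - exp(-2*5/4 t)) / (2 * 5/4) = 10 - 10*exp(-5*t/2).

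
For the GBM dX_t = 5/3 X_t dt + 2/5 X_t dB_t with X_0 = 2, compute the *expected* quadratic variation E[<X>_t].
E[<X>_t] = 24*exp(262*t/75)/131 - 24/131

<X>_t = int_0^t ((2/5) * X_s)^2 ds. Taking expectation inside the integral: E[<X>_t] = (2/5)^2 * int_0^t E[X_s^2] ds. For GBM, E[X_s^2] = x_0^2 * exp((2 mu + sigma^2) s). Integrating:
  E[<X>_t] = (2/5)^2 * 2^2 * (exp((2*(5/3) + (2/5)^2) t) - 1) / (2*(5/3) + (2/5)^2)
           = (2/5)^2 * 2^2 * (exp((262/75) t) - 1) / (262/75) = 24*exp(262*t/75)/131 - 24/131.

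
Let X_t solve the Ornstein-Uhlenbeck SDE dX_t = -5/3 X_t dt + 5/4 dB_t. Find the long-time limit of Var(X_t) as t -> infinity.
lim Var(X_t) = 15/32

The OU SDE dX = -theta X dt + sigma dB admits the integrating factor exp(theta t): d(exp(theta t) X_t) = sigma exp(theta t) dB_t. Integrating from 0 to t gives X_t = x_0 * exp(-theta t) + sigma * int_0^t exp(-theta (t-s)) dB_s for any initial x_0. The Itô integral has variance (by the Itô isometry) sigma^2 * int_0^t exp(-2 theta (t - s)) ds = sigma^2 * (1 - exp(-2 theta t)) / (2 theta), independent of x_0.
With theta = 5/3, sigma = 5/4:
  Var(X_t) = (5/4)^2 * (1 - exp(-2*5/3 t)) / (2 * 5/3) = 15/32 - 15*exp(-10*t/3)/32.
As t -> infinity, exp(-2*5/3 t) -> 0, so the stationary variance is sigma^2 / (2 theta) = 15/32.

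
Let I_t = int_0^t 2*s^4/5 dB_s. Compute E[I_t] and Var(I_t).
E[I_t] = 0; Var(I_t) = 4*t^9/225

The Itô integral of a deterministic integrand f(s) has mean 0 because each increment f(s) * (B_{s+ds} - B_s) has mean 0. By the Itô isometry:
  Var( int_0^t f(s) dB_s ) = E[ (int_0^t f(s) dB_s)^2 ] = int_0^t f(s)^2 ds.
Here f(s) = 2*s^4/5, so f(s)^2 = 4*s^8/25. Integrate:
  int_0^t (4*s^8/25) ds = 4*t^9/225.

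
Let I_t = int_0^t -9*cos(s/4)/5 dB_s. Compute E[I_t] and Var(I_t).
E[I_t] = 0; Var(I_t) = 81*t/50 + 81*sin(t/2)/25

The Itô integral of a deterministic integrand f(s) has mean 0 because each increment f(s) * (B_{s+ds} - B_s) has mean 0. By the Itô isometry:
  Var( int_0^t f(s) dB_s ) = E[ (int_0^t f(s) dB_s)^2 ] = int_0^t f(s)^2 ds.
Here f(s) = -9*cos(s/4)/5, so f(s)^2 = 81*cos(s/4)^2/25. Integrate:
  int_0^t (81*cos(s/4)^2/25) ds = 81*t/50 + 81*sin(t/2)/25.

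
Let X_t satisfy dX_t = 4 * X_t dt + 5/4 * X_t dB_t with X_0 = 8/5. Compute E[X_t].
E[X_t] = 8*exp(4*t)/5

For GBM dX = mu X dt + sigma X dB with X_0 = x_0, apply Itô to Y = log X: dY = (mu - sigma^2/2) dt + sigma dB, so Y_t = log(x_0) + (mu - sigma^2/2) t + sigma B_t and hence X_t = x_0 * exp((mu - sigma^2/2) t + sigma B_t).
With mu = 4, sigma = 5/4, x_0 = 8/5, this gives:
  X_t = 8/5 * exp((103/32) * t + (5/4) * B_t).
Since sigma*B_t ~ Normal(0, sigma^2 t), E[exp(sigma*B_t)] = exp(sigma^2 t / 2); so E[X_t] = x_0 * exp((mu - sigma^2/2) t) * exp(sigma^2 t / 2) = x_0 * exp(mu t) = 8*exp(4*t)/5.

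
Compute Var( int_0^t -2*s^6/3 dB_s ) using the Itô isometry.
Var = 4*t^13/117

The Itô integral of a deterministic integrand f(s) has mean 0 because each increment f(s) * (B_{s+ds} - B_s) has mean 0. By the Itô isometry:
  Var( int_0^t f(s) dB_s ) = E[ (int_0^t f(s) dB_s)^2 ] = int_0^t f(s)^2 ds.
Here f(s) = -2*s^6/3, so f(s)^2 = 4*s^12/9. Integrate:
  int_0^t (4*s^12/9) ds = 4*t^13/117.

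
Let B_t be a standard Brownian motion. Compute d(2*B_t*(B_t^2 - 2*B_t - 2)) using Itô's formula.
d(2*B_t*(B_t^2 - 2*B_t - 2)) = (6*B_t - 4) dt + (6*B_t^2 - 8*B_t - 4) dB_t

Itô's formula for f(B_t) gives d f(B_t) = f'(B_t) dB_t + (1/2) f''(B_t) dt. Compute derivatives of f(x) = 2*x*(x^2 - 2*x - 2):
  f'(x)  = 6*x^2 - 8*x - 4
  f''(x) = 12*x - 8
Substitute x = B_t and multiply the f'' term by 1/2:
  drift     = (1/2) * (12*x - 8) evaluated at B_t = 6*B_t - 4
  diffusion = (6*x^2 - 8*x - 4) evaluated at B_t = 6*B_t^2 - 8*B_t - 4
Therefore d(2*B_t*(B_t^2 - 2*B_t - 2)) = (6*B_t - 4) dt + (6*B_t^2 - 8*B_t - 4) dB_t.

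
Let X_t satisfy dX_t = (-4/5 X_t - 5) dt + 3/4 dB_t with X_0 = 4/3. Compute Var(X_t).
Var(X_t) = 45/128 - 45*exp(-8*t/5)/128

The variance V(t) = Var(X_t) satisfies V'(t) = 2 a V(t) + c^2 with V(0) = 0 (drift coefficient is linear in X, diffusion is constant). With a = -4/5, c = 3/4, the solution is
  V(t) = (c^2 / (2 a)) * (exp(2 a t) - 1)
       = ((3/4)^2 / (2*(-4/5))) * (exp((-8/5) t) - 1)
       = 45/128 - 45*exp(-8*t/5)/128.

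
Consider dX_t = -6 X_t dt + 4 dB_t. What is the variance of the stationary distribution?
lim Var(X_t) = 4/3

The OU SDE dX = -theta X dt + sigma dB admits the integrating factor exp(theta t): d(exp(theta t) X_t) = sigma exp(theta t) dB_t. Integrating from 0 to t gives X_t = x_0 * exp(-theta t) + sigma * int_0^t exp(-theta (t-s)) dB_s for any initial x_0. The Itô integral has variance (by the Itô isometry) sigma^2 * int_0^t exp(-2 theta (t - s)) ds = sigma^2 * (1 - exp(-2 theta t)) / (2 theta), independent of x_0.
With theta = 6, sigma = 4:
  Var(X_t) = (4)^2 * (1 - exp(-2*6 t)) / (2 * 6) = 4/3 - 4*exp(-12*t)/3.
As t -> infinity, exp(-2*6 t) -> 0, so the stationary variance is sigma^2 / (2 theta) = 4/3.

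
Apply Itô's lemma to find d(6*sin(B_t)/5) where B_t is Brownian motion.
d(6*sin(B_t)/5) = (-3*sin(B_t)/5) dt + (6*cos(B_t)/5) dB_t

Itô's formula for f(B_t) gives d f(B_t) = f'(B_t) dB_t + (1/2) f''(B_t) dt. Compute derivatives of f(x) = 6*sin(x)/5:
  f'(x)  = 6*cos(x)/5
  f''(x) = -6*sin(x)/5
Substitute x = B_t and multiply the f'' term by 1/2:
  drift     = (1/2) * (-6*sin(x)/5) evaluated at B_t = -3*sin(B_t)/5
  diffusion = (6*cos(x)/5) evaluated at B_t = 6*cos(B_t)/5
Therefore d(6*sin(B_t)/5) = (-3*sin(B_t)/5) dt + (6*cos(B_t)/5) dB_t.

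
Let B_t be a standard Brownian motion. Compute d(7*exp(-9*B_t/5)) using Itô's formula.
d(7*exp(-9*B_t/5)) = (567*exp(-9*B_t/5)/50) dt + (-63*exp(-9*B_t/5)/5) dB_t

Itô's formula for f(B_t) gives d f(B_t) = f'(B_t) dB_t + (1/2) f''(B_t) dt. Compute derivatives of f(x) = 7*exp(-9*x/5):
  f'(x)  = -63*exp(-9*x/5)/5
  f''(x) = 567*exp(-9*x/5)/25
Substitute x = B_t and multiply the f'' term by 1/2:
  drift     = (1/2) * (567*exp(-9*x/5)/25) evaluated at B_t = 567*exp(-9*B_t/5)/50
  diffusion = (-63*exp(-9*x/5)/5) evaluated at B_t = -63*exp(-9*B_t/5)/5
Therefore d(7*exp(-9*B_t/5)) = (567*exp(-9*B_t/5)/50) dt + (-63*exp(-9*B_t/5)/5) dB_t.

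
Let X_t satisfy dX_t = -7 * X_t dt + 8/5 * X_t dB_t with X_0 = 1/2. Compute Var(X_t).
Var(X_t) = (exp(64*t/25) - 1)*exp(-14*t)/4

For GBM dX = mu X dt + sigma X dB with X_0 = x_0, apply Itô to Y = log X: dY = (mu - sigma^2/2) dt + sigma dB, so Y_t = log(x_0) + (mu - sigma^2/2) t + sigma B_t and hence X_t = x_0 * exp((mu - sigma^2/2) t + sigma B_t).
With mu = -7, sigma = 8/5, x_0 = 1/2, this gives:
  X_t = 1/2 * exp((-207/25) * t + (8/5) * B_t).
Since sigma*B_t ~ Normal(0, sigma^2 t), E[exp(sigma*B_t)] = exp(sigma^2 t / 2); so E[X_t] = x_0 * exp((mu - sigma^2/2) t) * exp(sigma^2 t / 2) = x_0 * exp(mu t) = exp(-7*t)/2.
Var(X_t) = E[X_t^2] - (E[X_t])^2 = x_0^2 * exp(2 mu t) * (exp(sigma^2 t) - 1) = (exp(64*t/25) - 1)*exp(-14*t)/4.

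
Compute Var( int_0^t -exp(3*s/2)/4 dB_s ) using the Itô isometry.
Var = exp(3*t)/48 - 1/48

The Itô integral of a deterministic integrand f(s) has mean 0 because each increment f(s) * (B_{s+ds} - B_s) has mean 0. By the Itô isometry:
  Var( int_0^t f(s) dB_s ) = E[ (int_0^t f(s) dB_s)^2 ] = int_0^t f(s)^2 ds.
Here f(s) = -exp(3*s/2)/4, so f(s)^2 = exp(3*s)/16. Integrate:
  int_0^t (exp(3*s)/16) ds = exp(3*t)/48 - 1/48.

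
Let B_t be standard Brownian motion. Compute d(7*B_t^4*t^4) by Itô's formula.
d(7*B_t^4*t^4) = (B_t^2*t^3*(28*B_t^2 + 42*t)) dt + (28*B_t^3*t^4) dB_t

Itô's formula for f(t, x): d f(t, B_t) = (f_t + (1/2) f_xx) dt + f_x dB_t. Compute partials of f(t, x) = 7*t^4*x^4:
  f_t(t,x)  = 28*t^3*x^4
  f_x(t,x)  = 28*t^4*x^3
  f_xx(t,x) = 84*t^4*x^2
Assemble drift = f_t + (1/2) f_xx = t^3*x^2*(42*t + 28*x^2) and diffusion = f_x = 28*t^4*x^3. Substituting x = B_t:
  d(7*B_t^4*t^4) = (B_t^2*t^3*(28*B_t^2 + 42*t)) dt + (28*B_t^3*t^4) dB_t.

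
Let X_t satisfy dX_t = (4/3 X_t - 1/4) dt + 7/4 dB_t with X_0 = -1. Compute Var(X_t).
Var(X_t) = 147*exp(8*t/3)/128 - 147/128

The variance V(t) = Var(X_t) satisfies V'(t) = 2 a V(t) + c^2 with V(0) = 0 (drift coefficient is linear in X, diffusion is constant). With a = 4/3, c = 7/4, the solution is
  V(t) = (c^2 / (2 a)) * (exp(2 a t) - 1)
       = ((7/4)^2 / (2*(4/3))) * (exp((8/3) t) - 1)
       = 147*exp(8*t/3)/128 - 147/128.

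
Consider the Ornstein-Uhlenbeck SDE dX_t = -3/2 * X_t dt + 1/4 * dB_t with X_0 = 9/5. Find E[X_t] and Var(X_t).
E[X_t] = 9*exp(-3*t/2)/5; Var(X_t) = 1/48 - exp(-3*t)/48

The OU SDE dX = -theta X dt + sigma dB admits the integrating factor exp(theta t): d(exp(theta t) X_t) = sigma exp(theta t) dB_t. Integrating from 0 to t:
  X_t = x_0 * exp(-theta t) + sigma * int_0^t exp(-theta (t-s)) dB_s.
The Itô integral has mean 0 and (by the Itô isometry) variance sigma^2 * int_0^t exp(-2 theta (t - s)) ds = sigma^2 * (1 - exp(-2 theta t)) / (2 theta).
With theta = 3/2, sigma = 1/4, x_0 = 9/5:
  E[X_t] = 9/5 * exp(-3/2 t) = 9*exp(-3*t/2)/5
  Var(X_t) = (1/4)^2 * (1 - exp(-2*3/2 t)) / (2 * 3/2) = 1/48 - exp(-3*t)/48.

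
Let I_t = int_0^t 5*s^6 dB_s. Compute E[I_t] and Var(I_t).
E[I_t] = 0; Var(I_t) = 25*t^13/13

The Itô integral of a deterministic integrand f(s) has mean 0 because each increment f(s) * (B_{s+ds} - B_s) has mean 0. By the Itô isometry:
  Var( int_0^t f(s) dB_s ) = E[ (int_0^t f(s) dB_s)^2 ] = int_0^t f(s)^2 ds.
Here f(s) = 5*s^6, so f(s)^2 = 25*s^12. Integrate:
  int_0^t (25*s^12) ds = 25*t^13/13.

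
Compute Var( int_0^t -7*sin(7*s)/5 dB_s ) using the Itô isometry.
Var = 49*t/50 - 7*sin(14*t)/100

The Itô integral of a deterministic integrand f(s) has mean 0 because each increment f(s) * (B_{s+ds} - B_s) has mean 0. By the Itô isometry:
  Var( int_0^t f(s) dB_s ) = E[ (int_0^t f(s) dB_s)^2 ] = int_0^t f(s)^2 ds.
Here f(s) = -7*sin(7*s)/5, so f(s)^2 = 49*sin(7*s)^2/25. Integrate:
  int_0^t (49*sin(7*s)^2/25) ds = 49*t/50 - 7*sin(14*t)/100.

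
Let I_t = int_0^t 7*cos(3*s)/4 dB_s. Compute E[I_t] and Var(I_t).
E[I_t] = 0; Var(I_t) = 49*t/32 + 49*sin(6*t)/192

The Itô integral of a deterministic integrand f(s) has mean 0 because each increment f(s) * (B_{s+ds} - B_s) has mean 0. By the Itô isometry:
  Var( int_0^t f(s) dB_s ) = E[ (int_0^t f(s) dB_s)^2 ] = int_0^t f(s)^2 ds.
Here f(s) = 7*cos(3*s)/4, so f(s)^2 = 49*cos(3*s)^2/16. Integrate:
  int_0^t (49*cos(3*s)^2/16) ds = 49*t/32 + 49*sin(6*t)/192.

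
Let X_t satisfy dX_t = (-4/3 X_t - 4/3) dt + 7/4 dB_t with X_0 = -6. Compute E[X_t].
E[X_t] = -1 - 5*exp(-4*t/3)

Taking expectations and using E[dB_t] = 0, the mean m(t) = E[X_t] satisfies the ODE m'(t) = a m(t) + b with m(0) = x_0. With a = -4/3, b = -4/3, x_0 = -6, the solution is
  m(t) = x_0 * exp(a t) + (b/a) * (exp(a t) - 1)
       = (-6) * exp((-4/3) t) + ((-4/3)/(-4/3)) * (exp((-4/3) t) - 1)
       = -1 - 5*exp(-4*t/3).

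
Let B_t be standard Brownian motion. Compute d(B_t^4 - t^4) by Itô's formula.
d(B_t^4 - t^4) = (6*B_t^2 - 4*t^3) dt + (4*B_t^3) dB_t

Itô's formula for f(t, x): d f(t, B_t) = (f_t + (1/2) f_xx) dt + f_x dB_t. Compute partials of f(t, x) = -t^4 + x^4:
  f_t(t,x)  = -4*t^3
  f_x(t,x)  = 4*x^3
  f_xx(t,x) = 12*x^2
Assemble drift = f_t + (1/2) f_xx = -4*t^3 + 6*x^2 and diffusion = f_x = 4*x^3. Substituting x = B_t:
  d(B_t^4 - t^4) = (6*B_t^2 - 4*t^3) dt + (4*B_t^3) dB_t.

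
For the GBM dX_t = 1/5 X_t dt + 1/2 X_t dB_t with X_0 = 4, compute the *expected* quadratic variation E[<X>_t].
E[<X>_t] = 80*exp(13*t/20)/13 - 80/13

<X>_t = int_0^t ((1/2) * X_s)^2 ds. Taking expectation inside the integral: E[<X>_t] = (1/2)^2 * int_0^t E[X_s^2] ds. For GBM, E[X_s^2] = x_0^2 * exp((2 mu + sigma^2) s). Integrating:
  E[<X>_t] = (1/2)^2 * 4^2 * (exp((2*(1/5) + (1/2)^2) t) - 1) / (2*(1/5) + (1/2)^2)
           = (1/2)^2 * 4^2 * (exp((13/20) t) - 1) / (13/20) = 80*exp(13*t/20)/13 - 80/13.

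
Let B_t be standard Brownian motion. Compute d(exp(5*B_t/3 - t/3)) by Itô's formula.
d(exp(5*B_t/3 - t/3)) = (19*exp(5*B_t/3 - t/3)/18) dt + (5*exp(5*B_t/3 - t/3)/3) dB_t

Itô's formula for f(t, x): d f(t, B_t) = (f_t + (1/2) f_xx) dt + f_x dB_t. Compute partials of f(t, x) = exp(-t/3 + 5*x/3):
  f_t(t,x)  = -exp(-t/3 + 5*x/3)/3
  f_x(t,x)  = 5*exp(-t/3 + 5*x/3)/3
  f_xx(t,x) = 25*exp(-t/3 + 5*x/3)/9
Assemble drift = f_t + (1/2) f_xx = 19*exp(-t/3 + 5*x/3)/18 and diffusion = f_x = 5*exp(-t/3 + 5*x/3)/3. Substituting x = B_t:
  d(exp(5*B_t/3 - t/3)) = (19*exp(5*B_t/3 - t/3)/18) dt + (5*exp(5*B_t/3 - t/3)/3) dB_t.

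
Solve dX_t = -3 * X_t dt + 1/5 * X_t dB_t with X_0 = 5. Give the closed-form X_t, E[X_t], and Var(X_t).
X_t = 5 * exp((-151/50) t + (1/5) B_t); E[X_t] = 5*exp(-3*t); Var(X_t) = (25*exp(t/25) - 25)*exp(-6*t)

For GBM dX = mu X dt + sigma X dB with X_0 = x_0, apply Itô to Y = log X: dY = (mu - sigma^2/2) dt + sigma dB, so Y_t = log(x_0) + (mu - sigma^2/2) t + sigma B_t and hence X_t = x_0 * exp((mu - sigma^2/2) t + sigma B_t).
With mu = -3, sigma = 1/5, x_0 = 5, this gives:
  X_t = 5 * exp((-151/50) * t + (1/5) * B_t).
Since sigma*B_t ~ Normal(0, sigma^2 t), E[exp(sigma*B_t)] = exp(sigma^2 t / 2); so E[X_t] = x_0 * exp((mu - sigma^2/2) t) * exp(sigma^2 t / 2) = x_0 * exp(mu t) = 5*exp(-3*t).
Var(X_t) = E[X_t^2] - (E[X_t])^2 = x_0^2 * exp(2 mu t) * (exp(sigma^2 t) - 1) = (25*exp(t/25) - 25)*exp(-6*t).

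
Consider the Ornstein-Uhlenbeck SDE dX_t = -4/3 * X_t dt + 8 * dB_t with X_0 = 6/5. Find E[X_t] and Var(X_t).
E[X_t] = 6*exp(-4*t/3)/5; Var(X_t) = 24 - 24*exp(-8*t/3)

The OU SDE dX = -theta X dt + sigma dB admits the integrating factor exp(theta t): d(exp(theta t) X_t) = sigma exp(theta t) dB_t. Integrating from 0 to t:
  X_t = x_0 * exp(-theta t) + sigma * int_0^t exp(-theta (t-s)) dB_s.
The Itô integral has mean 0 and (by the Itô isometry) variance sigma^2 * int_0^t exp(-2 theta (t - s)) ds = sigma^2 * (1 - exp(-2 theta t)) / (2 theta).
With theta = 4/3, sigma = 8, x_0 = 6/5:
  E[X_t] = 6/5 * exp(-4/3 t) = 6*exp(-4*t/3)/5
  Var(X_t) = (8)^2 * (1 - exp(-2*4/3 t)) / (2 * 4/3) = 24 - 24*exp(-8*t/3).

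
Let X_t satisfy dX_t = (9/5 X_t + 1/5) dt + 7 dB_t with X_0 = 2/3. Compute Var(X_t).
Var(X_t) = 245*exp(18*t/5)/18 - 245/18

The variance V(t) = Var(X_t) satisfies V'(t) = 2 a V(t) + c^2 with V(0) = 0 (drift coefficient is linear in X, diffusion is constant). With a = 9/5, c = 7, the solution is
  V(t) = (c^2 / (2 a)) * (exp(2 a t) - 1)
       = (7^2 / (2*(9/5))) * (exp((18/5) t) - 1)
       = 245*exp(18*t/5)/18 - 245/18.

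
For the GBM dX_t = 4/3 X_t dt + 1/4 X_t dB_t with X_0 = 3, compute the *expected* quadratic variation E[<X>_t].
E[<X>_t] = 27*exp(131*t/48)/131 - 27/131

<X>_t = int_0^t ((1/4) * X_s)^2 ds. Taking expectation inside the integral: E[<X>_t] = (1/4)^2 * int_0^t E[X_s^2] ds. For GBM, E[X_s^2] = x_0^2 * exp((2 mu + sigma^2) s). Integrating:
  E[<X>_t] = (1/4)^2 * 3^2 * (exp((2*(4/3) + (1/4)^2) t) - 1) / (2*(4/3) + (1/4)^2)
           = (1/4)^2 * 3^2 * (exp((131/48) t) - 1) / (131/48) = 27*exp(131*t/48)/131 - 27/131.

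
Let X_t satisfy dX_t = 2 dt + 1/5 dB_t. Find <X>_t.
<X>_t = t/25

For an Itô process dX_t = a(t) dt + b(t) dB_t, the quadratic variation is <X>_t = int_0^t b(s)^2 ds (the drift term does not contribute). Here b(s) = 1/5, so
  b(s)^2 = 1/25.
Integrating from 0 to t:
  <X>_t = int_0^t (1/25) ds = t/25.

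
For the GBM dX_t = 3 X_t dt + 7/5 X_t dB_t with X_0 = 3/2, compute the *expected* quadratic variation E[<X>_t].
E[<X>_t] = 441*exp(199*t/25)/796 - 441/796

<X>_t = int_0^t ((7/5) * X_s)^2 ds. Taking expectation inside the integral: E[<X>_t] = (7/5)^2 * int_0^t E[X_s^2] ds. For GBM, E[X_s^2] = x_0^2 * exp((2 mu + sigma^2) s). Integrating:
  E[<X>_t] = (7/5)^2 * (3/2)^2 * (exp((2*3 + (7/5)^2) t) - 1) / (2*3 + (7/5)^2)
           = (7/5)^2 * (3/2)^2 * (exp((199/25) t) - 1) / (199/25) = 441*exp(199*t/25)/796 - 441/796.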